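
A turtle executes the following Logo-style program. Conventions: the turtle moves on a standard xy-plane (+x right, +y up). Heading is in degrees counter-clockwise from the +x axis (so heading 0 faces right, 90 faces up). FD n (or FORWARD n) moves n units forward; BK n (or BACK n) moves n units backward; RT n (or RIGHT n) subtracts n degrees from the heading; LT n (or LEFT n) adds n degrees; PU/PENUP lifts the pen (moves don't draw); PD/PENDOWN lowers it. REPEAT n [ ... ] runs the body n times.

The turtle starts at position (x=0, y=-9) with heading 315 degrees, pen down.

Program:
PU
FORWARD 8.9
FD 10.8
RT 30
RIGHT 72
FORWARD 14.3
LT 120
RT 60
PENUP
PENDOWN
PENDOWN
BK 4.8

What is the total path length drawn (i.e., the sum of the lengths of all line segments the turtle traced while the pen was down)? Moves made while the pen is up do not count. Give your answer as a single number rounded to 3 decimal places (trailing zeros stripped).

Answer: 4.8

Derivation:
Executing turtle program step by step:
Start: pos=(0,-9), heading=315, pen down
PU: pen up
FD 8.9: (0,-9) -> (6.293,-15.293) [heading=315, move]
FD 10.8: (6.293,-15.293) -> (13.93,-22.93) [heading=315, move]
RT 30: heading 315 -> 285
RT 72: heading 285 -> 213
FD 14.3: (13.93,-22.93) -> (1.937,-30.718) [heading=213, move]
LT 120: heading 213 -> 333
RT 60: heading 333 -> 273
PU: pen up
PD: pen down
PD: pen down
BK 4.8: (1.937,-30.718) -> (1.686,-25.925) [heading=273, draw]
Final: pos=(1.686,-25.925), heading=273, 1 segment(s) drawn

Segment lengths:
  seg 1: (1.937,-30.718) -> (1.686,-25.925), length = 4.8
Total = 4.8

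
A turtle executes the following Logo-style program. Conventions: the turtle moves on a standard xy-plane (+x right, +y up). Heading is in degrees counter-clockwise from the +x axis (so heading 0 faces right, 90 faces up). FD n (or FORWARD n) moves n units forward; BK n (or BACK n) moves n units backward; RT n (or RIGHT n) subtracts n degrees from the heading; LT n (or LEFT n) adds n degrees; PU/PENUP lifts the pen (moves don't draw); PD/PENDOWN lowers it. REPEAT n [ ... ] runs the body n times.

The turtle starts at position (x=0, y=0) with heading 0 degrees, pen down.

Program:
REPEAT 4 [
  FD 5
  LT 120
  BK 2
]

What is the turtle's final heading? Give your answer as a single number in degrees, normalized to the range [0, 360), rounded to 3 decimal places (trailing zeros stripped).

Executing turtle program step by step:
Start: pos=(0,0), heading=0, pen down
REPEAT 4 [
  -- iteration 1/4 --
  FD 5: (0,0) -> (5,0) [heading=0, draw]
  LT 120: heading 0 -> 120
  BK 2: (5,0) -> (6,-1.732) [heading=120, draw]
  -- iteration 2/4 --
  FD 5: (6,-1.732) -> (3.5,2.598) [heading=120, draw]
  LT 120: heading 120 -> 240
  BK 2: (3.5,2.598) -> (4.5,4.33) [heading=240, draw]
  -- iteration 3/4 --
  FD 5: (4.5,4.33) -> (2,0) [heading=240, draw]
  LT 120: heading 240 -> 0
  BK 2: (2,0) -> (0,0) [heading=0, draw]
  -- iteration 4/4 --
  FD 5: (0,0) -> (5,0) [heading=0, draw]
  LT 120: heading 0 -> 120
  BK 2: (5,0) -> (6,-1.732) [heading=120, draw]
]
Final: pos=(6,-1.732), heading=120, 8 segment(s) drawn

Answer: 120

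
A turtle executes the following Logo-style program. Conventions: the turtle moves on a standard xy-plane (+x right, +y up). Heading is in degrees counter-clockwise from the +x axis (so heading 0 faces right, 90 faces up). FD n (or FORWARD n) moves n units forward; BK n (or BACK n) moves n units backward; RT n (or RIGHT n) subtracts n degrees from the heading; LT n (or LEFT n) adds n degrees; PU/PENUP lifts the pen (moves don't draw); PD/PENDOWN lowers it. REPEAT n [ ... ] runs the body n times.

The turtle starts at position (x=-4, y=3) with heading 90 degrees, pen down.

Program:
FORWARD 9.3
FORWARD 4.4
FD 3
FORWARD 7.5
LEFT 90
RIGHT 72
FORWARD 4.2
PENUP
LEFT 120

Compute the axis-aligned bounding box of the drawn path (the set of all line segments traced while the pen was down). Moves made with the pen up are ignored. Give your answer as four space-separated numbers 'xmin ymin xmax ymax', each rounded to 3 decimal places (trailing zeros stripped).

Executing turtle program step by step:
Start: pos=(-4,3), heading=90, pen down
FD 9.3: (-4,3) -> (-4,12.3) [heading=90, draw]
FD 4.4: (-4,12.3) -> (-4,16.7) [heading=90, draw]
FD 3: (-4,16.7) -> (-4,19.7) [heading=90, draw]
FD 7.5: (-4,19.7) -> (-4,27.2) [heading=90, draw]
LT 90: heading 90 -> 180
RT 72: heading 180 -> 108
FD 4.2: (-4,27.2) -> (-5.298,31.194) [heading=108, draw]
PU: pen up
LT 120: heading 108 -> 228
Final: pos=(-5.298,31.194), heading=228, 5 segment(s) drawn

Segment endpoints: x in {-5.298, -4, -4, -4, -4}, y in {3, 12.3, 16.7, 19.7, 27.2, 31.194}
xmin=-5.298, ymin=3, xmax=-4, ymax=31.194

Answer: -5.298 3 -4 31.194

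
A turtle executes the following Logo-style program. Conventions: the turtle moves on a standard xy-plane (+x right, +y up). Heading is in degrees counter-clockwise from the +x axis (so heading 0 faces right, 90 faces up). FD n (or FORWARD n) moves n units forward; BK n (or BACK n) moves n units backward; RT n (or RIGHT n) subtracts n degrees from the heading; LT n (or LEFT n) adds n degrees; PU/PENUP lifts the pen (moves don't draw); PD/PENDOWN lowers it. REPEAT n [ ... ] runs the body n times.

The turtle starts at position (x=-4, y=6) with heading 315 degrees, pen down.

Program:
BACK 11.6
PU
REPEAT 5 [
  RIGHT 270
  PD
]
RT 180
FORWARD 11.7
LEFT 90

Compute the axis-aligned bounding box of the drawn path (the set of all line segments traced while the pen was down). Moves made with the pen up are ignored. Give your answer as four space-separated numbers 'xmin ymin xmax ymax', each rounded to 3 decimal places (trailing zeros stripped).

Executing turtle program step by step:
Start: pos=(-4,6), heading=315, pen down
BK 11.6: (-4,6) -> (-12.202,14.202) [heading=315, draw]
PU: pen up
REPEAT 5 [
  -- iteration 1/5 --
  RT 270: heading 315 -> 45
  PD: pen down
  -- iteration 2/5 --
  RT 270: heading 45 -> 135
  PD: pen down
  -- iteration 3/5 --
  RT 270: heading 135 -> 225
  PD: pen down
  -- iteration 4/5 --
  RT 270: heading 225 -> 315
  PD: pen down
  -- iteration 5/5 --
  RT 270: heading 315 -> 45
  PD: pen down
]
RT 180: heading 45 -> 225
FD 11.7: (-12.202,14.202) -> (-20.476,5.929) [heading=225, draw]
LT 90: heading 225 -> 315
Final: pos=(-20.476,5.929), heading=315, 2 segment(s) drawn

Segment endpoints: x in {-20.476, -12.202, -4}, y in {5.929, 6, 14.202}
xmin=-20.476, ymin=5.929, xmax=-4, ymax=14.202

Answer: -20.476 5.929 -4 14.202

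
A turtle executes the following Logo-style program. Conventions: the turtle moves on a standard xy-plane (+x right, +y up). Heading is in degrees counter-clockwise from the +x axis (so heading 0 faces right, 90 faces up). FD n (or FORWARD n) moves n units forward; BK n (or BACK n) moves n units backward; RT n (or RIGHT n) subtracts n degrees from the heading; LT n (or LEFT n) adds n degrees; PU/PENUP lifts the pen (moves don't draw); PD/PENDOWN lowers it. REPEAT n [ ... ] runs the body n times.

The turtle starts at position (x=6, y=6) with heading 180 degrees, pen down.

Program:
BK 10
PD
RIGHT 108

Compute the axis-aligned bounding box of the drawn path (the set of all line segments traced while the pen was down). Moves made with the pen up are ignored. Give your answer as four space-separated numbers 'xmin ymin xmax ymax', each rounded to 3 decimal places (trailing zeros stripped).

Executing turtle program step by step:
Start: pos=(6,6), heading=180, pen down
BK 10: (6,6) -> (16,6) [heading=180, draw]
PD: pen down
RT 108: heading 180 -> 72
Final: pos=(16,6), heading=72, 1 segment(s) drawn

Segment endpoints: x in {6, 16}, y in {6, 6}
xmin=6, ymin=6, xmax=16, ymax=6

Answer: 6 6 16 6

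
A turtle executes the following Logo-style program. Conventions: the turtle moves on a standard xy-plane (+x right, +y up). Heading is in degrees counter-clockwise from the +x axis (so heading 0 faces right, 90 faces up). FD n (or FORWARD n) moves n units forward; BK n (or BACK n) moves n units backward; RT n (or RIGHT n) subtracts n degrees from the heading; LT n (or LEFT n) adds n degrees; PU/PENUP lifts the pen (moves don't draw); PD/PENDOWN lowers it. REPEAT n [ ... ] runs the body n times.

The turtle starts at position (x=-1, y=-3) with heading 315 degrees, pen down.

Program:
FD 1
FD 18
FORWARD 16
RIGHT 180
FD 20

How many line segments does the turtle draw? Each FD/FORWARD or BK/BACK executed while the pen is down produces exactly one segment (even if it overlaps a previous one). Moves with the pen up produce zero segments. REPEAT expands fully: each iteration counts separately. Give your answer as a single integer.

Answer: 4

Derivation:
Executing turtle program step by step:
Start: pos=(-1,-3), heading=315, pen down
FD 1: (-1,-3) -> (-0.293,-3.707) [heading=315, draw]
FD 18: (-0.293,-3.707) -> (12.435,-16.435) [heading=315, draw]
FD 16: (12.435,-16.435) -> (23.749,-27.749) [heading=315, draw]
RT 180: heading 315 -> 135
FD 20: (23.749,-27.749) -> (9.607,-13.607) [heading=135, draw]
Final: pos=(9.607,-13.607), heading=135, 4 segment(s) drawn
Segments drawn: 4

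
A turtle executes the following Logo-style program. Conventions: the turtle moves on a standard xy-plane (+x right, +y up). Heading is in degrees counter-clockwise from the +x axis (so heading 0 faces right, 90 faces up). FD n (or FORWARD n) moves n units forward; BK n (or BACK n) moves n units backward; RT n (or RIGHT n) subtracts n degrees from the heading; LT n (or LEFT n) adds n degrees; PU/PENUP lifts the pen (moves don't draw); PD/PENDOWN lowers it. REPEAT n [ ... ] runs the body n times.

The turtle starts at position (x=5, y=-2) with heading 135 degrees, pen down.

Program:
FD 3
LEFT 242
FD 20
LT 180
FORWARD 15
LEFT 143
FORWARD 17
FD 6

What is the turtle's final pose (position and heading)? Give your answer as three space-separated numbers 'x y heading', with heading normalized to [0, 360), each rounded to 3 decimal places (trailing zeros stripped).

Answer: 29.273 -6.283 340

Derivation:
Executing turtle program step by step:
Start: pos=(5,-2), heading=135, pen down
FD 3: (5,-2) -> (2.879,0.121) [heading=135, draw]
LT 242: heading 135 -> 17
FD 20: (2.879,0.121) -> (22.005,5.969) [heading=17, draw]
LT 180: heading 17 -> 197
FD 15: (22.005,5.969) -> (7.66,1.583) [heading=197, draw]
LT 143: heading 197 -> 340
FD 17: (7.66,1.583) -> (23.635,-4.231) [heading=340, draw]
FD 6: (23.635,-4.231) -> (29.273,-6.283) [heading=340, draw]
Final: pos=(29.273,-6.283), heading=340, 5 segment(s) drawn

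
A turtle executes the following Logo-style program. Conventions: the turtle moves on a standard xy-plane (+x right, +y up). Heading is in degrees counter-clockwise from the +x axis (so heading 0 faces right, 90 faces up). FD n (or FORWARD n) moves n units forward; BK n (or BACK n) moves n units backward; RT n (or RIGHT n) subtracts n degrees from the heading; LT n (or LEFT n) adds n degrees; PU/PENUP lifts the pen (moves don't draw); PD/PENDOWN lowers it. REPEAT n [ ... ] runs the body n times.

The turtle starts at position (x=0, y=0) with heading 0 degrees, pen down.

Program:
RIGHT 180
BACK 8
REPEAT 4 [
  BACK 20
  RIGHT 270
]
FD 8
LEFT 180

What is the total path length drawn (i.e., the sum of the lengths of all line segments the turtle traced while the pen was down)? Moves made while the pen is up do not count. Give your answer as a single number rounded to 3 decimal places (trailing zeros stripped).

Executing turtle program step by step:
Start: pos=(0,0), heading=0, pen down
RT 180: heading 0 -> 180
BK 8: (0,0) -> (8,0) [heading=180, draw]
REPEAT 4 [
  -- iteration 1/4 --
  BK 20: (8,0) -> (28,0) [heading=180, draw]
  RT 270: heading 180 -> 270
  -- iteration 2/4 --
  BK 20: (28,0) -> (28,20) [heading=270, draw]
  RT 270: heading 270 -> 0
  -- iteration 3/4 --
  BK 20: (28,20) -> (8,20) [heading=0, draw]
  RT 270: heading 0 -> 90
  -- iteration 4/4 --
  BK 20: (8,20) -> (8,0) [heading=90, draw]
  RT 270: heading 90 -> 180
]
FD 8: (8,0) -> (0,0) [heading=180, draw]
LT 180: heading 180 -> 0
Final: pos=(0,0), heading=0, 6 segment(s) drawn

Segment lengths:
  seg 1: (0,0) -> (8,0), length = 8
  seg 2: (8,0) -> (28,0), length = 20
  seg 3: (28,0) -> (28,20), length = 20
  seg 4: (28,20) -> (8,20), length = 20
  seg 5: (8,20) -> (8,0), length = 20
  seg 6: (8,0) -> (0,0), length = 8
Total = 96

Answer: 96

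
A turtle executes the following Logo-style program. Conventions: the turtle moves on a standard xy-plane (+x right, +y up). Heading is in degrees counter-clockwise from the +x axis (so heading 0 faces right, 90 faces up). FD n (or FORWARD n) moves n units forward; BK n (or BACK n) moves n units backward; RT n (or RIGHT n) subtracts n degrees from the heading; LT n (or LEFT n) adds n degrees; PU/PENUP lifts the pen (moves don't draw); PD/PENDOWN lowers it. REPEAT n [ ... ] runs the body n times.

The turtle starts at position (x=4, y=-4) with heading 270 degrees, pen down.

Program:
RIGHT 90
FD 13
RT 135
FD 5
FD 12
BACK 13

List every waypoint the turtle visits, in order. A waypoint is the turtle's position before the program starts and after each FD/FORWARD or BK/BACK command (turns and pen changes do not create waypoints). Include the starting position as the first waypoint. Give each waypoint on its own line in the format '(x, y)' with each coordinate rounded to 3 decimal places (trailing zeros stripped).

Answer: (4, -4)
(-9, -4)
(-5.464, -0.464)
(3.021, 8.021)
(-6.172, -1.172)

Derivation:
Executing turtle program step by step:
Start: pos=(4,-4), heading=270, pen down
RT 90: heading 270 -> 180
FD 13: (4,-4) -> (-9,-4) [heading=180, draw]
RT 135: heading 180 -> 45
FD 5: (-9,-4) -> (-5.464,-0.464) [heading=45, draw]
FD 12: (-5.464,-0.464) -> (3.021,8.021) [heading=45, draw]
BK 13: (3.021,8.021) -> (-6.172,-1.172) [heading=45, draw]
Final: pos=(-6.172,-1.172), heading=45, 4 segment(s) drawn
Waypoints (5 total):
(4, -4)
(-9, -4)
(-5.464, -0.464)
(3.021, 8.021)
(-6.172, -1.172)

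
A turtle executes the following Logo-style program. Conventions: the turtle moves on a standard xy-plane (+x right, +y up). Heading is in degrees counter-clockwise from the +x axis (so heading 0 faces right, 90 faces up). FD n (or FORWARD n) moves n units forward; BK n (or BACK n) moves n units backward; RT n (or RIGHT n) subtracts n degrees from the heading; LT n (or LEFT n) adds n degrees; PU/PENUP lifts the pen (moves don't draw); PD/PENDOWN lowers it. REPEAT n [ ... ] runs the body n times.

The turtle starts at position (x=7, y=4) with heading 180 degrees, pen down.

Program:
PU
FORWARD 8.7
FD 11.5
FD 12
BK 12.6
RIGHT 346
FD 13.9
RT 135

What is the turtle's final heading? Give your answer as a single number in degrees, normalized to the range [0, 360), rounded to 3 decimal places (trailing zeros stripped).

Executing turtle program step by step:
Start: pos=(7,4), heading=180, pen down
PU: pen up
FD 8.7: (7,4) -> (-1.7,4) [heading=180, move]
FD 11.5: (-1.7,4) -> (-13.2,4) [heading=180, move]
FD 12: (-13.2,4) -> (-25.2,4) [heading=180, move]
BK 12.6: (-25.2,4) -> (-12.6,4) [heading=180, move]
RT 346: heading 180 -> 194
FD 13.9: (-12.6,4) -> (-26.087,0.637) [heading=194, move]
RT 135: heading 194 -> 59
Final: pos=(-26.087,0.637), heading=59, 0 segment(s) drawn

Answer: 59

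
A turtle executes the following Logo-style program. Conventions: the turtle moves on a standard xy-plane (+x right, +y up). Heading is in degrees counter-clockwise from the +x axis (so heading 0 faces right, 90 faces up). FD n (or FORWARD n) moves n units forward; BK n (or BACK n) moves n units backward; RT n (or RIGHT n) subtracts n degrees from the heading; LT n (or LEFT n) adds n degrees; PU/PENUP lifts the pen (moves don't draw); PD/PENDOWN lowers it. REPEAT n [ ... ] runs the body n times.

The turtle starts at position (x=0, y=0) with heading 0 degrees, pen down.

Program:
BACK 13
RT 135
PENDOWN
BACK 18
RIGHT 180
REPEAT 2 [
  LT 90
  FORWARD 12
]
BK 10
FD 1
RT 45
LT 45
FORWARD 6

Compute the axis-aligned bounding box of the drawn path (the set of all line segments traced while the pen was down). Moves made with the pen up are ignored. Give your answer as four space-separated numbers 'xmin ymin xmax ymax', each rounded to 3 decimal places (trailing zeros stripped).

Answer: -17.243 0 0 21.213

Derivation:
Executing turtle program step by step:
Start: pos=(0,0), heading=0, pen down
BK 13: (0,0) -> (-13,0) [heading=0, draw]
RT 135: heading 0 -> 225
PD: pen down
BK 18: (-13,0) -> (-0.272,12.728) [heading=225, draw]
RT 180: heading 225 -> 45
REPEAT 2 [
  -- iteration 1/2 --
  LT 90: heading 45 -> 135
  FD 12: (-0.272,12.728) -> (-8.757,21.213) [heading=135, draw]
  -- iteration 2/2 --
  LT 90: heading 135 -> 225
  FD 12: (-8.757,21.213) -> (-17.243,12.728) [heading=225, draw]
]
BK 10: (-17.243,12.728) -> (-10.172,19.799) [heading=225, draw]
FD 1: (-10.172,19.799) -> (-10.879,19.092) [heading=225, draw]
RT 45: heading 225 -> 180
LT 45: heading 180 -> 225
FD 6: (-10.879,19.092) -> (-15.121,14.849) [heading=225, draw]
Final: pos=(-15.121,14.849), heading=225, 7 segment(s) drawn

Segment endpoints: x in {-17.243, -15.121, -13, -10.879, -10.172, -8.757, -0.272, 0}, y in {0, 12.728, 12.728, 14.849, 19.092, 19.799, 21.213}
xmin=-17.243, ymin=0, xmax=0, ymax=21.213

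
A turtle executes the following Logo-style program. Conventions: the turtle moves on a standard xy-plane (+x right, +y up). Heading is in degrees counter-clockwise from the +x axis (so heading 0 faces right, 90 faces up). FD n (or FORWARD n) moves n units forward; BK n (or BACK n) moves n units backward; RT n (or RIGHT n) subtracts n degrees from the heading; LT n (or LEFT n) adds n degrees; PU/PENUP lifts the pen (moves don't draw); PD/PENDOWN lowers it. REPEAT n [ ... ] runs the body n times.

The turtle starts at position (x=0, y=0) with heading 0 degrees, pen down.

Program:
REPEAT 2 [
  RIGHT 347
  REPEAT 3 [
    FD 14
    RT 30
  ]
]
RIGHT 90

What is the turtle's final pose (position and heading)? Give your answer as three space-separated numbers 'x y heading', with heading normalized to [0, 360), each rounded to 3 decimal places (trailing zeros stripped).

Answer: 33.909 -49.338 116

Derivation:
Executing turtle program step by step:
Start: pos=(0,0), heading=0, pen down
REPEAT 2 [
  -- iteration 1/2 --
  RT 347: heading 0 -> 13
  REPEAT 3 [
    -- iteration 1/3 --
    FD 14: (0,0) -> (13.641,3.149) [heading=13, draw]
    RT 30: heading 13 -> 343
    -- iteration 2/3 --
    FD 14: (13.641,3.149) -> (27.029,-0.944) [heading=343, draw]
    RT 30: heading 343 -> 313
    -- iteration 3/3 --
    FD 14: (27.029,-0.944) -> (36.577,-11.183) [heading=313, draw]
    RT 30: heading 313 -> 283
  ]
  -- iteration 2/2 --
  RT 347: heading 283 -> 296
  REPEAT 3 [
    -- iteration 1/3 --
    FD 14: (36.577,-11.183) -> (42.715,-23.766) [heading=296, draw]
    RT 30: heading 296 -> 266
    -- iteration 2/3 --
    FD 14: (42.715,-23.766) -> (41.738,-37.732) [heading=266, draw]
    RT 30: heading 266 -> 236
    -- iteration 3/3 --
    FD 14: (41.738,-37.732) -> (33.909,-49.338) [heading=236, draw]
    RT 30: heading 236 -> 206
  ]
]
RT 90: heading 206 -> 116
Final: pos=(33.909,-49.338), heading=116, 6 segment(s) drawn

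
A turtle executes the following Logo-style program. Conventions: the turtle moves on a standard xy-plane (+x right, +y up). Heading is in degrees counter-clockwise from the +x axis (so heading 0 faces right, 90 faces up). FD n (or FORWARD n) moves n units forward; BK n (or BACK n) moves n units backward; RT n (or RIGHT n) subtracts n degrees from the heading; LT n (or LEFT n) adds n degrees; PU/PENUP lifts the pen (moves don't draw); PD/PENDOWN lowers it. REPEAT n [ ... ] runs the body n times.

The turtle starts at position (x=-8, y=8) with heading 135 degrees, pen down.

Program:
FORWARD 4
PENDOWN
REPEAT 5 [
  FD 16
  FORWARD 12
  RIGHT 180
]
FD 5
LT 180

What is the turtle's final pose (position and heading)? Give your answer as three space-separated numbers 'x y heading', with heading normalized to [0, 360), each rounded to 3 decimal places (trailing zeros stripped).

Executing turtle program step by step:
Start: pos=(-8,8), heading=135, pen down
FD 4: (-8,8) -> (-10.828,10.828) [heading=135, draw]
PD: pen down
REPEAT 5 [
  -- iteration 1/5 --
  FD 16: (-10.828,10.828) -> (-22.142,22.142) [heading=135, draw]
  FD 12: (-22.142,22.142) -> (-30.627,30.627) [heading=135, draw]
  RT 180: heading 135 -> 315
  -- iteration 2/5 --
  FD 16: (-30.627,30.627) -> (-19.314,19.314) [heading=315, draw]
  FD 12: (-19.314,19.314) -> (-10.828,10.828) [heading=315, draw]
  RT 180: heading 315 -> 135
  -- iteration 3/5 --
  FD 16: (-10.828,10.828) -> (-22.142,22.142) [heading=135, draw]
  FD 12: (-22.142,22.142) -> (-30.627,30.627) [heading=135, draw]
  RT 180: heading 135 -> 315
  -- iteration 4/5 --
  FD 16: (-30.627,30.627) -> (-19.314,19.314) [heading=315, draw]
  FD 12: (-19.314,19.314) -> (-10.828,10.828) [heading=315, draw]
  RT 180: heading 315 -> 135
  -- iteration 5/5 --
  FD 16: (-10.828,10.828) -> (-22.142,22.142) [heading=135, draw]
  FD 12: (-22.142,22.142) -> (-30.627,30.627) [heading=135, draw]
  RT 180: heading 135 -> 315
]
FD 5: (-30.627,30.627) -> (-27.092,27.092) [heading=315, draw]
LT 180: heading 315 -> 135
Final: pos=(-27.092,27.092), heading=135, 12 segment(s) drawn

Answer: -27.092 27.092 135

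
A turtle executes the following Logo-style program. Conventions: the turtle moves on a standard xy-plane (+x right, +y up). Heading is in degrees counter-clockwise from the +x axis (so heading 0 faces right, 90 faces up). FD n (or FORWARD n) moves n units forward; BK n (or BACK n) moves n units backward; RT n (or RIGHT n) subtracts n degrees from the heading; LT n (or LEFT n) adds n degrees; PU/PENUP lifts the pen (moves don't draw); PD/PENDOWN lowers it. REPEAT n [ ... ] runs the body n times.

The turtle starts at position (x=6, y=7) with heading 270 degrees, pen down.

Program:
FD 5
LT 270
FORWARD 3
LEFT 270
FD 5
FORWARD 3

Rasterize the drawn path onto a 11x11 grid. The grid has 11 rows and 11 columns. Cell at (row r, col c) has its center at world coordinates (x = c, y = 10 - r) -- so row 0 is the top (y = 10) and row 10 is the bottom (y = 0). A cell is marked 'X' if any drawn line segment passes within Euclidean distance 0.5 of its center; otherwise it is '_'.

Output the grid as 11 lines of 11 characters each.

Answer: ___X_______
___X_______
___X_______
___X__X____
___X__X____
___X__X____
___X__X____
___X__X____
___XXXX____
___________
___________

Derivation:
Segment 0: (6,7) -> (6,2)
Segment 1: (6,2) -> (3,2)
Segment 2: (3,2) -> (3,7)
Segment 3: (3,7) -> (3,10)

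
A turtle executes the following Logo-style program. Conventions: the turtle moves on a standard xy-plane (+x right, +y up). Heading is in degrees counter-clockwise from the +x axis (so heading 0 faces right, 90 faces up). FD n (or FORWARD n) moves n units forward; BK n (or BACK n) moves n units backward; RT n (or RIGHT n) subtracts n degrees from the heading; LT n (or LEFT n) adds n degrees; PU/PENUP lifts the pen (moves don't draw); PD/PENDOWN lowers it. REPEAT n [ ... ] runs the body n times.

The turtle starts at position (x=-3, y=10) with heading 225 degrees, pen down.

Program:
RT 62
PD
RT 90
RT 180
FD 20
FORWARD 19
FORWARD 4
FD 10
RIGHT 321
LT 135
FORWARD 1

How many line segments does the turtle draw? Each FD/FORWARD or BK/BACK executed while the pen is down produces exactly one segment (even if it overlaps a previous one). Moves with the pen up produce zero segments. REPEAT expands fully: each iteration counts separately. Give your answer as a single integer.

Executing turtle program step by step:
Start: pos=(-3,10), heading=225, pen down
RT 62: heading 225 -> 163
PD: pen down
RT 90: heading 163 -> 73
RT 180: heading 73 -> 253
FD 20: (-3,10) -> (-8.847,-9.126) [heading=253, draw]
FD 19: (-8.847,-9.126) -> (-14.402,-27.296) [heading=253, draw]
FD 4: (-14.402,-27.296) -> (-15.572,-31.121) [heading=253, draw]
FD 10: (-15.572,-31.121) -> (-18.496,-40.684) [heading=253, draw]
RT 321: heading 253 -> 292
LT 135: heading 292 -> 67
FD 1: (-18.496,-40.684) -> (-18.105,-39.764) [heading=67, draw]
Final: pos=(-18.105,-39.764), heading=67, 5 segment(s) drawn
Segments drawn: 5

Answer: 5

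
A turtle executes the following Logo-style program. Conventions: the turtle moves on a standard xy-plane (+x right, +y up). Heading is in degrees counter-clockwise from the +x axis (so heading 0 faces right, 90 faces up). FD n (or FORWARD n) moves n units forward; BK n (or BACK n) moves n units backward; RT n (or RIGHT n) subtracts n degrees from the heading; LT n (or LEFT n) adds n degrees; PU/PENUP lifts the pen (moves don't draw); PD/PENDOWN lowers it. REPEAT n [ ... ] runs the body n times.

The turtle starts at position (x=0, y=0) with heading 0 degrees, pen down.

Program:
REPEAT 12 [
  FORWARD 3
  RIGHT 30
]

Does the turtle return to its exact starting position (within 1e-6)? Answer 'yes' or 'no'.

Executing turtle program step by step:
Start: pos=(0,0), heading=0, pen down
REPEAT 12 [
  -- iteration 1/12 --
  FD 3: (0,0) -> (3,0) [heading=0, draw]
  RT 30: heading 0 -> 330
  -- iteration 2/12 --
  FD 3: (3,0) -> (5.598,-1.5) [heading=330, draw]
  RT 30: heading 330 -> 300
  -- iteration 3/12 --
  FD 3: (5.598,-1.5) -> (7.098,-4.098) [heading=300, draw]
  RT 30: heading 300 -> 270
  -- iteration 4/12 --
  FD 3: (7.098,-4.098) -> (7.098,-7.098) [heading=270, draw]
  RT 30: heading 270 -> 240
  -- iteration 5/12 --
  FD 3: (7.098,-7.098) -> (5.598,-9.696) [heading=240, draw]
  RT 30: heading 240 -> 210
  -- iteration 6/12 --
  FD 3: (5.598,-9.696) -> (3,-11.196) [heading=210, draw]
  RT 30: heading 210 -> 180
  -- iteration 7/12 --
  FD 3: (3,-11.196) -> (0,-11.196) [heading=180, draw]
  RT 30: heading 180 -> 150
  -- iteration 8/12 --
  FD 3: (0,-11.196) -> (-2.598,-9.696) [heading=150, draw]
  RT 30: heading 150 -> 120
  -- iteration 9/12 --
  FD 3: (-2.598,-9.696) -> (-4.098,-7.098) [heading=120, draw]
  RT 30: heading 120 -> 90
  -- iteration 10/12 --
  FD 3: (-4.098,-7.098) -> (-4.098,-4.098) [heading=90, draw]
  RT 30: heading 90 -> 60
  -- iteration 11/12 --
  FD 3: (-4.098,-4.098) -> (-2.598,-1.5) [heading=60, draw]
  RT 30: heading 60 -> 30
  -- iteration 12/12 --
  FD 3: (-2.598,-1.5) -> (0,0) [heading=30, draw]
  RT 30: heading 30 -> 0
]
Final: pos=(0,0), heading=0, 12 segment(s) drawn

Start position: (0, 0)
Final position: (0, 0)
Distance = 0; < 1e-6 -> CLOSED

Answer: yes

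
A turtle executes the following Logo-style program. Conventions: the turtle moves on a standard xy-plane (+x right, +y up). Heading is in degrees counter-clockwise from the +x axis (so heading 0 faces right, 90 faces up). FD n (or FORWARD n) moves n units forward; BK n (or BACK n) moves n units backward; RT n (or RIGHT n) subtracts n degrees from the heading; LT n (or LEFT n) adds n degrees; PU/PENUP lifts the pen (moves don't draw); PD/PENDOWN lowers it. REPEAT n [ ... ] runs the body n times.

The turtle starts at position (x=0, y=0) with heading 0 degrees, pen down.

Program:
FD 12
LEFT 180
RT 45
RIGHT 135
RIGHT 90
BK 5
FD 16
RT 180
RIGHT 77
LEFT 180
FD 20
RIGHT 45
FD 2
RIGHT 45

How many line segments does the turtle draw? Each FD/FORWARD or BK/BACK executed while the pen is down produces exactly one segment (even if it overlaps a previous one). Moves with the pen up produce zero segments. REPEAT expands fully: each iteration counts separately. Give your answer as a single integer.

Executing turtle program step by step:
Start: pos=(0,0), heading=0, pen down
FD 12: (0,0) -> (12,0) [heading=0, draw]
LT 180: heading 0 -> 180
RT 45: heading 180 -> 135
RT 135: heading 135 -> 0
RT 90: heading 0 -> 270
BK 5: (12,0) -> (12,5) [heading=270, draw]
FD 16: (12,5) -> (12,-11) [heading=270, draw]
RT 180: heading 270 -> 90
RT 77: heading 90 -> 13
LT 180: heading 13 -> 193
FD 20: (12,-11) -> (-7.487,-15.499) [heading=193, draw]
RT 45: heading 193 -> 148
FD 2: (-7.487,-15.499) -> (-9.183,-14.439) [heading=148, draw]
RT 45: heading 148 -> 103
Final: pos=(-9.183,-14.439), heading=103, 5 segment(s) drawn
Segments drawn: 5

Answer: 5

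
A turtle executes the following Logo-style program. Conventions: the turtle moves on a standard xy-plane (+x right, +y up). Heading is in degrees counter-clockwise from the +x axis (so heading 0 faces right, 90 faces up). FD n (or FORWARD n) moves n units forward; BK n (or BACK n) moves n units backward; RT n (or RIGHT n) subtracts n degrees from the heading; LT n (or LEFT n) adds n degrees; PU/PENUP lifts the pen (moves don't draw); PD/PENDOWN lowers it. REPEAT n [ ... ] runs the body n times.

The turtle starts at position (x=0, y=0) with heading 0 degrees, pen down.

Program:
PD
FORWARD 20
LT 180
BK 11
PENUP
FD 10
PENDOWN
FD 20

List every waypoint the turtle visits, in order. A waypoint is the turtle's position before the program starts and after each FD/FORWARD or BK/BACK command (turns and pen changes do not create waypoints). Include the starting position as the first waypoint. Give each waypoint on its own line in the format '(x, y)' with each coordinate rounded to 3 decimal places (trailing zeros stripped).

Executing turtle program step by step:
Start: pos=(0,0), heading=0, pen down
PD: pen down
FD 20: (0,0) -> (20,0) [heading=0, draw]
LT 180: heading 0 -> 180
BK 11: (20,0) -> (31,0) [heading=180, draw]
PU: pen up
FD 10: (31,0) -> (21,0) [heading=180, move]
PD: pen down
FD 20: (21,0) -> (1,0) [heading=180, draw]
Final: pos=(1,0), heading=180, 3 segment(s) drawn
Waypoints (5 total):
(0, 0)
(20, 0)
(31, 0)
(21, 0)
(1, 0)

Answer: (0, 0)
(20, 0)
(31, 0)
(21, 0)
(1, 0)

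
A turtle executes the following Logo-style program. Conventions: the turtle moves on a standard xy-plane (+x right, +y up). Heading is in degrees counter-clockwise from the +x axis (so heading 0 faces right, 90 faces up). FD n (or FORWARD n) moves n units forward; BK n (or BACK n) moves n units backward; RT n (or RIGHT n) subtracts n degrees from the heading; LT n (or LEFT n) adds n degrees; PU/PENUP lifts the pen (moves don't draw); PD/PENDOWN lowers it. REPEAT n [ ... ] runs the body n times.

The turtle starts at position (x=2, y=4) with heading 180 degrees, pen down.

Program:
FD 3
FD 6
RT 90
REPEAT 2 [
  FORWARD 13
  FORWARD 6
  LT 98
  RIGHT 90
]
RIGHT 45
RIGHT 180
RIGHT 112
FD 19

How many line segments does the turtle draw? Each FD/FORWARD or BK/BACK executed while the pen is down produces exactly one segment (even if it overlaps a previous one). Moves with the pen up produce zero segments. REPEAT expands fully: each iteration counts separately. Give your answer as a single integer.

Answer: 7

Derivation:
Executing turtle program step by step:
Start: pos=(2,4), heading=180, pen down
FD 3: (2,4) -> (-1,4) [heading=180, draw]
FD 6: (-1,4) -> (-7,4) [heading=180, draw]
RT 90: heading 180 -> 90
REPEAT 2 [
  -- iteration 1/2 --
  FD 13: (-7,4) -> (-7,17) [heading=90, draw]
  FD 6: (-7,17) -> (-7,23) [heading=90, draw]
  LT 98: heading 90 -> 188
  RT 90: heading 188 -> 98
  -- iteration 2/2 --
  FD 13: (-7,23) -> (-8.809,35.873) [heading=98, draw]
  FD 6: (-8.809,35.873) -> (-9.644,41.815) [heading=98, draw]
  LT 98: heading 98 -> 196
  RT 90: heading 196 -> 106
]
RT 45: heading 106 -> 61
RT 180: heading 61 -> 241
RT 112: heading 241 -> 129
FD 19: (-9.644,41.815) -> (-21.601,56.581) [heading=129, draw]
Final: pos=(-21.601,56.581), heading=129, 7 segment(s) drawn
Segments drawn: 7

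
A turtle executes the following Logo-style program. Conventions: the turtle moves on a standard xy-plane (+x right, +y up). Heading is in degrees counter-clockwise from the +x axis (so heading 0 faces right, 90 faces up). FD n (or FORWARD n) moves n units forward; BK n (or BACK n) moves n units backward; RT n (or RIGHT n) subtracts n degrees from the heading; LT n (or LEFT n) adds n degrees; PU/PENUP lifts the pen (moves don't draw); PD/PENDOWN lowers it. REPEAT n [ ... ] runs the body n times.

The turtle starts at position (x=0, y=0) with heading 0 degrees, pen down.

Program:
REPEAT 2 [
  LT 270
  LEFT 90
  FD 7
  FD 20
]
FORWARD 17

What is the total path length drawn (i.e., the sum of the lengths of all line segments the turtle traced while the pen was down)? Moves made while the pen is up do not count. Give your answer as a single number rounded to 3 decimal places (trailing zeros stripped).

Executing turtle program step by step:
Start: pos=(0,0), heading=0, pen down
REPEAT 2 [
  -- iteration 1/2 --
  LT 270: heading 0 -> 270
  LT 90: heading 270 -> 0
  FD 7: (0,0) -> (7,0) [heading=0, draw]
  FD 20: (7,0) -> (27,0) [heading=0, draw]
  -- iteration 2/2 --
  LT 270: heading 0 -> 270
  LT 90: heading 270 -> 0
  FD 7: (27,0) -> (34,0) [heading=0, draw]
  FD 20: (34,0) -> (54,0) [heading=0, draw]
]
FD 17: (54,0) -> (71,0) [heading=0, draw]
Final: pos=(71,0), heading=0, 5 segment(s) drawn

Segment lengths:
  seg 1: (0,0) -> (7,0), length = 7
  seg 2: (7,0) -> (27,0), length = 20
  seg 3: (27,0) -> (34,0), length = 7
  seg 4: (34,0) -> (54,0), length = 20
  seg 5: (54,0) -> (71,0), length = 17
Total = 71

Answer: 71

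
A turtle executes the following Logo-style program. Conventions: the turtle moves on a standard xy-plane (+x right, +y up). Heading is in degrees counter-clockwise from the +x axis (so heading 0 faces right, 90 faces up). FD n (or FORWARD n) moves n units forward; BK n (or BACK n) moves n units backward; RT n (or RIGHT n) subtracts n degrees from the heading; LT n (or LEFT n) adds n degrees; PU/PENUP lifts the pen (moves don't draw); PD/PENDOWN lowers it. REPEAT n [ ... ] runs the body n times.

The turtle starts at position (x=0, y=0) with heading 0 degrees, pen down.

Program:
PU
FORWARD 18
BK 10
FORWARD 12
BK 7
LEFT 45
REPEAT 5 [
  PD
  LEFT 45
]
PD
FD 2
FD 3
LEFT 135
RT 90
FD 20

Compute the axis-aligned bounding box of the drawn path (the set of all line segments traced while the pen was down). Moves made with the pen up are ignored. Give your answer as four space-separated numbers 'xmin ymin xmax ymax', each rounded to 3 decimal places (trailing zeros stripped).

Executing turtle program step by step:
Start: pos=(0,0), heading=0, pen down
PU: pen up
FD 18: (0,0) -> (18,0) [heading=0, move]
BK 10: (18,0) -> (8,0) [heading=0, move]
FD 12: (8,0) -> (20,0) [heading=0, move]
BK 7: (20,0) -> (13,0) [heading=0, move]
LT 45: heading 0 -> 45
REPEAT 5 [
  -- iteration 1/5 --
  PD: pen down
  LT 45: heading 45 -> 90
  -- iteration 2/5 --
  PD: pen down
  LT 45: heading 90 -> 135
  -- iteration 3/5 --
  PD: pen down
  LT 45: heading 135 -> 180
  -- iteration 4/5 --
  PD: pen down
  LT 45: heading 180 -> 225
  -- iteration 5/5 --
  PD: pen down
  LT 45: heading 225 -> 270
]
PD: pen down
FD 2: (13,0) -> (13,-2) [heading=270, draw]
FD 3: (13,-2) -> (13,-5) [heading=270, draw]
LT 135: heading 270 -> 45
RT 90: heading 45 -> 315
FD 20: (13,-5) -> (27.142,-19.142) [heading=315, draw]
Final: pos=(27.142,-19.142), heading=315, 3 segment(s) drawn

Segment endpoints: x in {13, 27.142}, y in {-19.142, -5, -2, 0}
xmin=13, ymin=-19.142, xmax=27.142, ymax=0

Answer: 13 -19.142 27.142 0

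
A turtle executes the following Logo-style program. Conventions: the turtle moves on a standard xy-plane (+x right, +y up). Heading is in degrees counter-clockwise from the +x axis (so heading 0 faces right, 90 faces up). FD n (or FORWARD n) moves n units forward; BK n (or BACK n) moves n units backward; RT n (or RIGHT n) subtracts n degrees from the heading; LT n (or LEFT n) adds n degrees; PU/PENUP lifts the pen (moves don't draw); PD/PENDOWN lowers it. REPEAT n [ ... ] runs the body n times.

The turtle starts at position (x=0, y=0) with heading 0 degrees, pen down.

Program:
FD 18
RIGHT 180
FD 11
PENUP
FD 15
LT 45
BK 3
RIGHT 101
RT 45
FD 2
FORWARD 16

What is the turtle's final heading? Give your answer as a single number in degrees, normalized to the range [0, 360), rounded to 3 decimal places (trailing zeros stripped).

Executing turtle program step by step:
Start: pos=(0,0), heading=0, pen down
FD 18: (0,0) -> (18,0) [heading=0, draw]
RT 180: heading 0 -> 180
FD 11: (18,0) -> (7,0) [heading=180, draw]
PU: pen up
FD 15: (7,0) -> (-8,0) [heading=180, move]
LT 45: heading 180 -> 225
BK 3: (-8,0) -> (-5.879,2.121) [heading=225, move]
RT 101: heading 225 -> 124
RT 45: heading 124 -> 79
FD 2: (-5.879,2.121) -> (-5.497,4.085) [heading=79, move]
FD 16: (-5.497,4.085) -> (-2.444,19.791) [heading=79, move]
Final: pos=(-2.444,19.791), heading=79, 2 segment(s) drawn

Answer: 79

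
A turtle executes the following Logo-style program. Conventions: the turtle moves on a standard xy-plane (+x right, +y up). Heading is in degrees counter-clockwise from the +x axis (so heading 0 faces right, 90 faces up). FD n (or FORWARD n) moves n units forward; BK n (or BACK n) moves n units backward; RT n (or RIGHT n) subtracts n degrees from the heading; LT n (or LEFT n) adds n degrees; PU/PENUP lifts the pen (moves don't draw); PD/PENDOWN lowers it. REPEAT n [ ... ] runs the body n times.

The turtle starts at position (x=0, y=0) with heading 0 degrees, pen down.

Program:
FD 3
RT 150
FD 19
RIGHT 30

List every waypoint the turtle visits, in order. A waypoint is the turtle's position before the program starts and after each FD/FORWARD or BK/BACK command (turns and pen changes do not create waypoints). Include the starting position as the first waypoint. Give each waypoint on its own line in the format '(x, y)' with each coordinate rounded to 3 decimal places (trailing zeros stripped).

Executing turtle program step by step:
Start: pos=(0,0), heading=0, pen down
FD 3: (0,0) -> (3,0) [heading=0, draw]
RT 150: heading 0 -> 210
FD 19: (3,0) -> (-13.454,-9.5) [heading=210, draw]
RT 30: heading 210 -> 180
Final: pos=(-13.454,-9.5), heading=180, 2 segment(s) drawn
Waypoints (3 total):
(0, 0)
(3, 0)
(-13.454, -9.5)

Answer: (0, 0)
(3, 0)
(-13.454, -9.5)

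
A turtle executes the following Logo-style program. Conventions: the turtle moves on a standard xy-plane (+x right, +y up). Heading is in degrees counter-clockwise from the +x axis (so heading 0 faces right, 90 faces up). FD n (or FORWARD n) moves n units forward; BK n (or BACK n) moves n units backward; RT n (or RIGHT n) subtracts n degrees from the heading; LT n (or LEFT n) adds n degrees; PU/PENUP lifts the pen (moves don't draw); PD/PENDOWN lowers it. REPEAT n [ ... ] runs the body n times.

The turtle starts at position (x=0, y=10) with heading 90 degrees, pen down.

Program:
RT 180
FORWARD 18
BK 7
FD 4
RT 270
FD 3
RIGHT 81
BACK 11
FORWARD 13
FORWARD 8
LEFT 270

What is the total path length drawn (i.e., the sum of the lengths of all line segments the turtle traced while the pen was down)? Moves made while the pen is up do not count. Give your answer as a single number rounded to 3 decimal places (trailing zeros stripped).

Answer: 64

Derivation:
Executing turtle program step by step:
Start: pos=(0,10), heading=90, pen down
RT 180: heading 90 -> 270
FD 18: (0,10) -> (0,-8) [heading=270, draw]
BK 7: (0,-8) -> (0,-1) [heading=270, draw]
FD 4: (0,-1) -> (0,-5) [heading=270, draw]
RT 270: heading 270 -> 0
FD 3: (0,-5) -> (3,-5) [heading=0, draw]
RT 81: heading 0 -> 279
BK 11: (3,-5) -> (1.279,5.865) [heading=279, draw]
FD 13: (1.279,5.865) -> (3.313,-6.975) [heading=279, draw]
FD 8: (3.313,-6.975) -> (4.564,-14.877) [heading=279, draw]
LT 270: heading 279 -> 189
Final: pos=(4.564,-14.877), heading=189, 7 segment(s) drawn

Segment lengths:
  seg 1: (0,10) -> (0,-8), length = 18
  seg 2: (0,-8) -> (0,-1), length = 7
  seg 3: (0,-1) -> (0,-5), length = 4
  seg 4: (0,-5) -> (3,-5), length = 3
  seg 5: (3,-5) -> (1.279,5.865), length = 11
  seg 6: (1.279,5.865) -> (3.313,-6.975), length = 13
  seg 7: (3.313,-6.975) -> (4.564,-14.877), length = 8
Total = 64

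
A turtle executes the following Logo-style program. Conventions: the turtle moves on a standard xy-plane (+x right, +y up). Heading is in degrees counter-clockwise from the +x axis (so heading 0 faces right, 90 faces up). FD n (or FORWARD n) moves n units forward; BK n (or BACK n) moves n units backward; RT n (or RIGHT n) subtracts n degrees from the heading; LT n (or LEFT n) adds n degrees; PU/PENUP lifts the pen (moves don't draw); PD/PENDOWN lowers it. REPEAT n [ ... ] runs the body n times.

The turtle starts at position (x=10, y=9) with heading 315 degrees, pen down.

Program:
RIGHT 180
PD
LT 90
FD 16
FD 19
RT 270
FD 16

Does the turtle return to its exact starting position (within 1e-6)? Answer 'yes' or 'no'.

Answer: no

Derivation:
Executing turtle program step by step:
Start: pos=(10,9), heading=315, pen down
RT 180: heading 315 -> 135
PD: pen down
LT 90: heading 135 -> 225
FD 16: (10,9) -> (-1.314,-2.314) [heading=225, draw]
FD 19: (-1.314,-2.314) -> (-14.749,-15.749) [heading=225, draw]
RT 270: heading 225 -> 315
FD 16: (-14.749,-15.749) -> (-3.435,-27.062) [heading=315, draw]
Final: pos=(-3.435,-27.062), heading=315, 3 segment(s) drawn

Start position: (10, 9)
Final position: (-3.435, -27.062)
Distance = 38.484; >= 1e-6 -> NOT closed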